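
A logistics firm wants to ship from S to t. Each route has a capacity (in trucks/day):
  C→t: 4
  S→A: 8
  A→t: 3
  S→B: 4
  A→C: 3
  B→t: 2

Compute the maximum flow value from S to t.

Augment S→A→t: bottleneck 3. Total 3.
Augment S→B→t: bottleneck 2. Total 5.
Augment S→A→C→t: bottleneck 3. Total 8.
No augmenting path remains in the residual graph.

8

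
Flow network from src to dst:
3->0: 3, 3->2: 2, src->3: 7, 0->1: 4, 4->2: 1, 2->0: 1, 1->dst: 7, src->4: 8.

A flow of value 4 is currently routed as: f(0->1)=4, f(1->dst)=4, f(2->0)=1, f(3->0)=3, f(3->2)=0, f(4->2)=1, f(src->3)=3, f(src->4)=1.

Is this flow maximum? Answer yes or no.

Residual reachable from src: {2, 3, 4, src}; dst is not reachable.
Saturated cut: 3->0, 2->0 with total capacity 4 = current flow value. Flow is maximum.

Yes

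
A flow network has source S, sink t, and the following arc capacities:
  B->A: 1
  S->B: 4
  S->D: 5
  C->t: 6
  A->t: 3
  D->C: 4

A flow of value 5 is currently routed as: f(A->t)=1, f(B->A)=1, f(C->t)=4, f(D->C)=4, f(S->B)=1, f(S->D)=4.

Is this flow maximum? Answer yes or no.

Residual reachable from S: {B, D, S}; t is not reachable.
Saturated cut: D->C, B->A with total capacity 5 = current flow value. Flow is maximum.

Yes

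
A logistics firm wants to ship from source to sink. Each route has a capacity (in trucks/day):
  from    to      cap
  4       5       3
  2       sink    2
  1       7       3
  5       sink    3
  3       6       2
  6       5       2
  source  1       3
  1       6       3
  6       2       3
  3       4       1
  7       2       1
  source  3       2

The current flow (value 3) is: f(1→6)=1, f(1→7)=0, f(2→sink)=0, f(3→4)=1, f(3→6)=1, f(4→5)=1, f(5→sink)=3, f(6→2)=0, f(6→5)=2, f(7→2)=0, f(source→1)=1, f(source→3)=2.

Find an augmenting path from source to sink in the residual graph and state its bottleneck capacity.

source→1→6→2→sink, bottleneck 2

Residual along source→1→6→2→sink: source→1: 2, 1→6: 2, 6→2: 3, 2→sink: 2.
Bottleneck = min = 2.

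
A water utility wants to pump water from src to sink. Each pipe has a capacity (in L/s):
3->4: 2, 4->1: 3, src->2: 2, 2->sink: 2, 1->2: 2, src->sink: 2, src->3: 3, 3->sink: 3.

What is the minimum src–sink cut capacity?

7

Max flow = 7 (via 3 augmenting paths).
In the residual at optimum, the set reachable from src is {src}.
Cut edges: src->3 (cap 3), src->2 (cap 2), src->sink (cap 2). Sum = 7.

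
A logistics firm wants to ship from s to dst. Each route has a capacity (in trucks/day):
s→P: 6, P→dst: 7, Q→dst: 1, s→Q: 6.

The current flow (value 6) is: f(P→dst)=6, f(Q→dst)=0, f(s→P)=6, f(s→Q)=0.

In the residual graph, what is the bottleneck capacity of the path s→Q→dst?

1

Residual capacities along the path: s→Q: 6, Q→dst: 1.
Minimum is 1.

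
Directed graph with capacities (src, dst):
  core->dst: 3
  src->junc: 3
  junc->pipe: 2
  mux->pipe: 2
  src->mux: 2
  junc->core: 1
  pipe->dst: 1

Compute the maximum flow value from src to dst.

2

Augment src->junc->core->dst: bottleneck 1. Total 1.
Augment src->junc->pipe->dst: bottleneck 1. Total 2.
No augmenting path remains in the residual graph.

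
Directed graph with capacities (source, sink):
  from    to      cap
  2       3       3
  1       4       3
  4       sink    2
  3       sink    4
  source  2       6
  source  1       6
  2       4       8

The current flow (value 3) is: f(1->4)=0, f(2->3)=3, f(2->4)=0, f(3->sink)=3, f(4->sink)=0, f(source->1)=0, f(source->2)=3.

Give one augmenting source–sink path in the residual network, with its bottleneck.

source->2->4->sink, bottleneck 2

Residual along source->2->4->sink: source->2: 3, 2->4: 8, 4->sink: 2.
Bottleneck = min = 2.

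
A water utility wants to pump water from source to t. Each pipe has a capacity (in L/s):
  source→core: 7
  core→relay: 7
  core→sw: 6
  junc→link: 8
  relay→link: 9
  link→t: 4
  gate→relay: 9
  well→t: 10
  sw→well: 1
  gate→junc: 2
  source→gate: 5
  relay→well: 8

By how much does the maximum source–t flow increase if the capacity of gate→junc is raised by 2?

Original max flow = 12.
Edge gate→junc does not cross the min cut (source side {source}), so extra capacity there cannot help.
New max flow = 12. Increase = 0.

0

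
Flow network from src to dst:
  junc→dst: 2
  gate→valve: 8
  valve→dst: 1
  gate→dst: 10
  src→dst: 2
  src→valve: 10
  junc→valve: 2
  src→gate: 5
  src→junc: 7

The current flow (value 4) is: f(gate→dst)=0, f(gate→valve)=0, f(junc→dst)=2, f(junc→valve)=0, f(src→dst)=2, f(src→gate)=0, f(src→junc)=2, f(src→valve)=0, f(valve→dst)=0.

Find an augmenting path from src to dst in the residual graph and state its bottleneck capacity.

src→gate→dst, bottleneck 5

Residual along src→gate→dst: src→gate: 5, gate→dst: 10.
Bottleneck = min = 5.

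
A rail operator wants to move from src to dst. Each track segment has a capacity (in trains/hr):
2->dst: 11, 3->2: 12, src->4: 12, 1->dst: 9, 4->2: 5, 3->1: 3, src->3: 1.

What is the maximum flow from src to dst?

Augment src->3->1->dst: bottleneck 1. Total 1.
Augment src->4->2->dst: bottleneck 5. Total 6.
No augmenting path remains in the residual graph.

6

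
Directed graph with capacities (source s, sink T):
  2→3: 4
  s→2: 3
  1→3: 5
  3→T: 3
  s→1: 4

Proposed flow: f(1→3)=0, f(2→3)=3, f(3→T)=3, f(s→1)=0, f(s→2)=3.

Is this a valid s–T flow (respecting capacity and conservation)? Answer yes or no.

Yes

Every edge has 0 ≤ f(e) ≤ cap(e).
At each intermediate node, inflow equals outflow.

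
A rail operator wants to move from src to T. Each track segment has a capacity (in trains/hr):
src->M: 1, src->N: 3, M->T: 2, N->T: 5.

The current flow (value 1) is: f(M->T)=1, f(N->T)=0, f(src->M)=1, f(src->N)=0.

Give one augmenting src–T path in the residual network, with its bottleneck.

src->N->T, bottleneck 3

Residual along src->N->T: src->N: 3, N->T: 5.
Bottleneck = min = 3.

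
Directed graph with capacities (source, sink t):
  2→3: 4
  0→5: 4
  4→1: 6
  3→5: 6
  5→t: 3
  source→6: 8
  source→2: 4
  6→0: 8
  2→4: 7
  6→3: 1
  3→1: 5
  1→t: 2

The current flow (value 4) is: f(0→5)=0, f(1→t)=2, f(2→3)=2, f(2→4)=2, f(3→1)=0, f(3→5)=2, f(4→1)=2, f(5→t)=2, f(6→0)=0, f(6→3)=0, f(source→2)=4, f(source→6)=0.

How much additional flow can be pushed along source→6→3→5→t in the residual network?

Residual capacities along the path: source→6: 8, 6→3: 1, 3→5: 4, 5→t: 1.
Minimum is 1.

1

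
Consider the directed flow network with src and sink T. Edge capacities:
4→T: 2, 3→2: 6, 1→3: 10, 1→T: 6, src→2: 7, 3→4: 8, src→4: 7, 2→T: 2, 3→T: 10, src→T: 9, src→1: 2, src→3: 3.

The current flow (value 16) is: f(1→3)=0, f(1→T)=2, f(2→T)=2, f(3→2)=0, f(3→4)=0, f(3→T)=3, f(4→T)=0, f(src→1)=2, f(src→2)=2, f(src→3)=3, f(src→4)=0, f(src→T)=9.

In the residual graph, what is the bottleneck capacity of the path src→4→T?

Residual capacities along the path: src→4: 7, 4→T: 2.
Minimum is 2.

2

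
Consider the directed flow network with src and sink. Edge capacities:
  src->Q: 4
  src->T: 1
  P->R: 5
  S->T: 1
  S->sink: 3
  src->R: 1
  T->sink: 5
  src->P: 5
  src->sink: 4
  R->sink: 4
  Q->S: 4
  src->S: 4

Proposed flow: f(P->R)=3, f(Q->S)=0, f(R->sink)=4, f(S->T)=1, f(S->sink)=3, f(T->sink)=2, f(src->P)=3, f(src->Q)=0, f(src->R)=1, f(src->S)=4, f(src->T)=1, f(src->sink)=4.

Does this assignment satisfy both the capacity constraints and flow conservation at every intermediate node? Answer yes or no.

Every edge has 0 ≤ f(e) ≤ cap(e).
At each intermediate node, inflow equals outflow.

Yes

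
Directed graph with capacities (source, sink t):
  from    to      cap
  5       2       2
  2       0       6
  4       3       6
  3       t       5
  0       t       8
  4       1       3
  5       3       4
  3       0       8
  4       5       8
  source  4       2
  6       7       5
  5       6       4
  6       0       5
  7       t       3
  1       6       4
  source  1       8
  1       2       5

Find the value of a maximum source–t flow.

10

Augment source→4→3→t: bottleneck 2. Total 2.
Augment source→1→6→7→t: bottleneck 3. Total 5.
Augment source→1→6→0→t: bottleneck 1. Total 6.
Augment source→1→2→0→t: bottleneck 4. Total 10.
No augmenting path remains in the residual graph.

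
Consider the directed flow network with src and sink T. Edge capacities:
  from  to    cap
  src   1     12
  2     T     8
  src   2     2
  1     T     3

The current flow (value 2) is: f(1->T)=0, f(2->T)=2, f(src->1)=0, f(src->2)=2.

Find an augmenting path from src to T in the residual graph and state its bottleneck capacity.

src->1->T, bottleneck 3

Residual along src->1->T: src->1: 12, 1->T: 3.
Bottleneck = min = 3.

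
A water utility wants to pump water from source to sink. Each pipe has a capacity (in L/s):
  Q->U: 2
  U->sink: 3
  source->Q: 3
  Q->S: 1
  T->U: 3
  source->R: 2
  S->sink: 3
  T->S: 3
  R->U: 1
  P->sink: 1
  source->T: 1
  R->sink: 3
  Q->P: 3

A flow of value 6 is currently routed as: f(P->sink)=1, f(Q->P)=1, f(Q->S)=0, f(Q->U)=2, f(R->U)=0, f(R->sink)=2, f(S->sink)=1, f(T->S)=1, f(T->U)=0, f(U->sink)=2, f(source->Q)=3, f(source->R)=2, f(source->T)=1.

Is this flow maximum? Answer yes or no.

Residual reachable from source: {source}; sink is not reachable.
Saturated cut: source->Q, source->T, source->R with total capacity 6 = current flow value. Flow is maximum.

Yes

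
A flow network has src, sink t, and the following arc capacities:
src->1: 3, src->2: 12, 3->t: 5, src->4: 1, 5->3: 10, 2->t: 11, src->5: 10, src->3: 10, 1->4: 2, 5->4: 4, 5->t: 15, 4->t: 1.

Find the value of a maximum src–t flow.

27

Augment src->5->t: bottleneck 10. Total 10.
Augment src->4->t: bottleneck 1. Total 11.
Augment src->2->t: bottleneck 11. Total 22.
Augment src->3->t: bottleneck 5. Total 27.
No augmenting path remains in the residual graph.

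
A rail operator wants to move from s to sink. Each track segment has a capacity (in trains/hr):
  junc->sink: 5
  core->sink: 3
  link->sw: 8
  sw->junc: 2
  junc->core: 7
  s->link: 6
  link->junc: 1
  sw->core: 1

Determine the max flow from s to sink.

Augment s->link->junc->sink: bottleneck 1. Total 1.
Augment s->link->sw->junc->sink: bottleneck 2. Total 3.
Augment s->link->sw->core->sink: bottleneck 1. Total 4.
No augmenting path remains in the residual graph.

4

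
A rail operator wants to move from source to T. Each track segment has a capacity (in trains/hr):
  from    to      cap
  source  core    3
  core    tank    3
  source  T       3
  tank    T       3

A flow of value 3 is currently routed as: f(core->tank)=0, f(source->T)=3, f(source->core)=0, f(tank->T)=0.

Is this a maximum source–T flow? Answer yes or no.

Residual path source->core->tank->T has bottleneck 3 > 0.
Pushing 3 along it raises the flow to 6, so the given flow is not maximum.

No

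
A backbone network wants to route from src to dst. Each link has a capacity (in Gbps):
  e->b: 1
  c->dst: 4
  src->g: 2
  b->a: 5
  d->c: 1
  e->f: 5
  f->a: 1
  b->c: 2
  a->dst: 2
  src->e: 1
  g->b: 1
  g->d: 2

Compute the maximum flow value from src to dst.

3

Augment src->g->d->c->dst: bottleneck 1. Total 1.
Augment src->g->b->c->dst: bottleneck 1. Total 2.
Augment src->e->b->c->dst: bottleneck 1. Total 3.
No augmenting path remains in the residual graph.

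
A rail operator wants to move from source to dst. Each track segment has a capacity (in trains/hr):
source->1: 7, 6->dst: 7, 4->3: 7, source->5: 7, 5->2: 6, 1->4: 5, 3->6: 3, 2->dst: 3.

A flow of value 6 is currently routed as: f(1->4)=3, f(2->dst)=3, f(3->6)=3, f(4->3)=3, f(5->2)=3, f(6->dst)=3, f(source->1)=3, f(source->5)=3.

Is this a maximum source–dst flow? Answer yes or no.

Yes

Residual reachable from source: {1, 2, 3, 4, 5, source}; dst is not reachable.
Saturated cut: 3->6, 2->dst with total capacity 6 = current flow value. Flow is maximum.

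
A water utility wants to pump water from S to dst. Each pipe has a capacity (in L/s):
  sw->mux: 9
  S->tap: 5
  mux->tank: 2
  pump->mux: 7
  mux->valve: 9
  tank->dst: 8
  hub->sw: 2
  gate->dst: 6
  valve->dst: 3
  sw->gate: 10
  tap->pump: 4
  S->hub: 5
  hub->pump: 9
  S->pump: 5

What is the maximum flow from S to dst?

7

Augment S->hub->sw->gate->dst: bottleneck 2. Total 2.
Augment S->pump->mux->valve->dst: bottleneck 3. Total 5.
Augment S->pump->mux->tank->dst: bottleneck 2. Total 7.
No augmenting path remains in the residual graph.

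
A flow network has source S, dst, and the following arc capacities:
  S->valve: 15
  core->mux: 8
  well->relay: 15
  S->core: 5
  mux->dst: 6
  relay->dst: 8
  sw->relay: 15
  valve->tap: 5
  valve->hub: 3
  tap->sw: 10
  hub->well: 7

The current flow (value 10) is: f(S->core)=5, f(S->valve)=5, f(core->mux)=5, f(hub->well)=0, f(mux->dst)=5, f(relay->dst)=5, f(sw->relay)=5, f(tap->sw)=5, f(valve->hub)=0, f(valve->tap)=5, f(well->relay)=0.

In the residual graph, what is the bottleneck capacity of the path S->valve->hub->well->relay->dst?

3

Residual capacities along the path: S->valve: 10, valve->hub: 3, hub->well: 7, well->relay: 15, relay->dst: 3.
Minimum is 3.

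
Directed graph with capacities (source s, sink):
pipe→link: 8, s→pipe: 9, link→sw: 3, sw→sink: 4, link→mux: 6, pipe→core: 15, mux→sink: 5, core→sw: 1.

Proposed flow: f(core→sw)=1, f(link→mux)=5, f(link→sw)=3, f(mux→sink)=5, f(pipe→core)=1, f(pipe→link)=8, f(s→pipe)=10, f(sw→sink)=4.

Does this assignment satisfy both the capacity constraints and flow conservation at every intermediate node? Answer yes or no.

Capacity violated on s→pipe: flow 10 > capacity 9.

No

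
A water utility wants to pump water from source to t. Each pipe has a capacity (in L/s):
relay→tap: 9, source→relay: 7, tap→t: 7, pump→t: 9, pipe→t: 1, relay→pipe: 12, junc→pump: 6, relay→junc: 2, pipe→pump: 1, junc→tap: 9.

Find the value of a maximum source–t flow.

7

Augment source→relay→pipe→t: bottleneck 1. Total 1.
Augment source→relay→tap→t: bottleneck 6. Total 7.
No augmenting path remains in the residual graph.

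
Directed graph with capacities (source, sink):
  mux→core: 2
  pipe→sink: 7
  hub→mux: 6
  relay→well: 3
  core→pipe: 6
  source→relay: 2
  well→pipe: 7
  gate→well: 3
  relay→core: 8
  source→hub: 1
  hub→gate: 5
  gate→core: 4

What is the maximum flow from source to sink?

Augment source→relay→well→pipe→sink: bottleneck 2. Total 2.
Augment source→hub→mux→core→pipe→sink: bottleneck 1. Total 3.
No augmenting path remains in the residual graph.

3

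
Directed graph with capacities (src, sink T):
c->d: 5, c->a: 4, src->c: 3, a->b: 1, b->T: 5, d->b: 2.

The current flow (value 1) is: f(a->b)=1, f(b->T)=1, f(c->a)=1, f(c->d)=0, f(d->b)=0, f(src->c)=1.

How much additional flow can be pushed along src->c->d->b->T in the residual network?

2

Residual capacities along the path: src->c: 2, c->d: 5, d->b: 2, b->T: 4.
Minimum is 2.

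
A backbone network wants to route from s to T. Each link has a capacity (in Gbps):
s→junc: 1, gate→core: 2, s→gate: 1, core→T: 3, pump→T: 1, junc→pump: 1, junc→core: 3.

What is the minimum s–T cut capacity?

Max flow = 2 (via 2 augmenting paths).
In the residual at optimum, the set reachable from s is {s}.
Cut edges: s→gate (cap 1), s→junc (cap 1). Sum = 2.

2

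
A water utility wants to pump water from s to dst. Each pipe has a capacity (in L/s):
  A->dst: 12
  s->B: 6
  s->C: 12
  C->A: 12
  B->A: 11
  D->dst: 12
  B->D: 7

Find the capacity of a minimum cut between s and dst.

Max flow = 18 (via 2 augmenting paths).
In the residual at optimum, the set reachable from s is {s}.
Cut edges: s->B (cap 6), s->C (cap 12). Sum = 18.

18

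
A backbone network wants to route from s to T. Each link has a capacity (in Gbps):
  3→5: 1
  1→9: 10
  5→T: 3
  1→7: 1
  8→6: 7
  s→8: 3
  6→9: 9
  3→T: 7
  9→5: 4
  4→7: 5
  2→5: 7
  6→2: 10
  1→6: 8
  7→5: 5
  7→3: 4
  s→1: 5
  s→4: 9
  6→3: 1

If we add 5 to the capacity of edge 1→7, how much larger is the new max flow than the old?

0

Original max flow = 8.
Edge 1→7 does not cross the min cut (source side {1, 2, 4, 5, 6, 7, 8, 9, s}), so extra capacity there cannot help.
New max flow = 8. Increase = 0.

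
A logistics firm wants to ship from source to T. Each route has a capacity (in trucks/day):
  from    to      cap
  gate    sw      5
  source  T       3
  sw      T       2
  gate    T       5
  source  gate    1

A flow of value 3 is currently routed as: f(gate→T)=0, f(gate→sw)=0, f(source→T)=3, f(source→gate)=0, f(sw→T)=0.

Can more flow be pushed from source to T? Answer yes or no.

Yes

Residual path source→gate→T has bottleneck 1 > 0.
Pushing 1 along it raises the flow to 4, so the given flow is not maximum.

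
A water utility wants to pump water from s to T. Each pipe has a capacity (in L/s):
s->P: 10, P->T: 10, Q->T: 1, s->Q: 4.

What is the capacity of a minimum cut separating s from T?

11

Max flow = 11 (via 2 augmenting paths).
In the residual at optimum, the set reachable from s is {Q, s}.
Cut edges: s->P (cap 10), Q->T (cap 1). Sum = 11.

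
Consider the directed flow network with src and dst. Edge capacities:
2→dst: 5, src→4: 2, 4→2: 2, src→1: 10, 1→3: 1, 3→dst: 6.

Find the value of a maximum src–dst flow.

3

Augment src→4→2→dst: bottleneck 2. Total 2.
Augment src→1→3→dst: bottleneck 1. Total 3.
No augmenting path remains in the residual graph.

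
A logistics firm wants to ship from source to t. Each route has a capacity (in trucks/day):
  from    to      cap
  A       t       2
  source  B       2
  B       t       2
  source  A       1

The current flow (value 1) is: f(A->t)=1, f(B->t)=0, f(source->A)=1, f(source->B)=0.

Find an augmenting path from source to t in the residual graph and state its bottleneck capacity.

Residual along source->B->t: source->B: 2, B->t: 2.
Bottleneck = min = 2.

source->B->t, bottleneck 2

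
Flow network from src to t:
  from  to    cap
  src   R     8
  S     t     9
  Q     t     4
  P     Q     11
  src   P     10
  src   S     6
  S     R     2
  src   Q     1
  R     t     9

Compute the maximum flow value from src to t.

Augment src->S->t: bottleneck 6. Total 6.
Augment src->Q->t: bottleneck 1. Total 7.
Augment src->R->t: bottleneck 8. Total 15.
Augment src->P->Q->t: bottleneck 3. Total 18.
No augmenting path remains in the residual graph.

18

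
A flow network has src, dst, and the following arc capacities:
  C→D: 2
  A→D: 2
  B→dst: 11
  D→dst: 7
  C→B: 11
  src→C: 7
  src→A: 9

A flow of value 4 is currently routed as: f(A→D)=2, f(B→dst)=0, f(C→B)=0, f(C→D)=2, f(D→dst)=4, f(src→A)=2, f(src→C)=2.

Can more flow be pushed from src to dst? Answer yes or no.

Yes

Residual path src→C→B→dst has bottleneck 5 > 0.
Pushing 5 along it raises the flow to 9, so the given flow is not maximum.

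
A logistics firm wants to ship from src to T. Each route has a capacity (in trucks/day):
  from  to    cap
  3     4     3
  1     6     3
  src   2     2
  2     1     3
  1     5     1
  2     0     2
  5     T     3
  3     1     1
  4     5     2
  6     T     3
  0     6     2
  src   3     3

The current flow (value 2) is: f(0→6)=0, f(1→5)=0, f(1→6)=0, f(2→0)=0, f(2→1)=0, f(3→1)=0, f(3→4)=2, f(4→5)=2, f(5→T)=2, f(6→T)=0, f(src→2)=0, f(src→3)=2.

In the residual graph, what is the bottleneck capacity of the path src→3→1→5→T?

1

Residual capacities along the path: src→3: 1, 3→1: 1, 1→5: 1, 5→T: 1.
Minimum is 1.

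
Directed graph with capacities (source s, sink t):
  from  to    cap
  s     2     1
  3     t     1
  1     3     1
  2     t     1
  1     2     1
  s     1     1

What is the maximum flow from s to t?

2

Augment s->2->t: bottleneck 1. Total 1.
Augment s->1->3->t: bottleneck 1. Total 2.
No augmenting path remains in the residual graph.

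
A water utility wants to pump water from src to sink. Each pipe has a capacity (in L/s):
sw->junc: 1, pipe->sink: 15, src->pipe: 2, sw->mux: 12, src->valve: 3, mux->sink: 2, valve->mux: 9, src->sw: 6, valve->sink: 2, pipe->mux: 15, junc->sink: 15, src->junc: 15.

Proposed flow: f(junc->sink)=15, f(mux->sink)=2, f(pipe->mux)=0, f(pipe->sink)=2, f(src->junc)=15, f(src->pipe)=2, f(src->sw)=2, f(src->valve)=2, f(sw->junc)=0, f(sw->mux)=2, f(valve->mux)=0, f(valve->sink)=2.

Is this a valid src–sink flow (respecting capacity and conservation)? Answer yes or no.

Every edge has 0 ≤ f(e) ≤ cap(e).
At each intermediate node, inflow equals outflow.

Yes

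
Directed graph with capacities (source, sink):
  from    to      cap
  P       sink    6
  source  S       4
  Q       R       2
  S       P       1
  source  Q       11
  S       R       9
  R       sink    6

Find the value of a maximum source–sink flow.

6

Augment source->S->P->sink: bottleneck 1. Total 1.
Augment source->S->R->sink: bottleneck 3. Total 4.
Augment source->Q->R->sink: bottleneck 2. Total 6.
No augmenting path remains in the residual graph.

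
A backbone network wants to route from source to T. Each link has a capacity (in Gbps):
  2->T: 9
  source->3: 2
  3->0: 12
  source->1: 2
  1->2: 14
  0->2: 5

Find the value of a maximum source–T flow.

4

Augment source->1->2->T: bottleneck 2. Total 2.
Augment source->3->0->2->T: bottleneck 2. Total 4.
No augmenting path remains in the residual graph.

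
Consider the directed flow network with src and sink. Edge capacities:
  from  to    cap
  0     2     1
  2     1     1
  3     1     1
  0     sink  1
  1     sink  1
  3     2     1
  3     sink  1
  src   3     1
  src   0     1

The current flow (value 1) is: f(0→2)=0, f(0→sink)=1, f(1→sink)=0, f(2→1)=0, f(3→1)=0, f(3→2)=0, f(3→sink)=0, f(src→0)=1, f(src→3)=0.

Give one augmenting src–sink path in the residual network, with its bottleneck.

Residual along src→3→sink: src→3: 1, 3→sink: 1.
Bottleneck = min = 1.

src→3→sink, bottleneck 1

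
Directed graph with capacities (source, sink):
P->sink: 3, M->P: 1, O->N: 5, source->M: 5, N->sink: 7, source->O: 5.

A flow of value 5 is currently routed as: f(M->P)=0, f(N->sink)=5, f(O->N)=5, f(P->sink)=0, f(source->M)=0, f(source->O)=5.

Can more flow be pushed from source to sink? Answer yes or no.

Yes

Residual path source->M->P->sink has bottleneck 1 > 0.
Pushing 1 along it raises the flow to 6, so the given flow is not maximum.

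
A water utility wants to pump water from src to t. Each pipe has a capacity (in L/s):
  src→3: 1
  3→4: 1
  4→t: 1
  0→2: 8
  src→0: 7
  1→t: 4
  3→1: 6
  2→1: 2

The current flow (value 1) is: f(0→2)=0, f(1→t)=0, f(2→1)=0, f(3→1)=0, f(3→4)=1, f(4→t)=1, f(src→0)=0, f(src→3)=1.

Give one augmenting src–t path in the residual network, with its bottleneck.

Residual along src→0→2→1→t: src→0: 7, 0→2: 8, 2→1: 2, 1→t: 4.
Bottleneck = min = 2.

src→0→2→1→t, bottleneck 2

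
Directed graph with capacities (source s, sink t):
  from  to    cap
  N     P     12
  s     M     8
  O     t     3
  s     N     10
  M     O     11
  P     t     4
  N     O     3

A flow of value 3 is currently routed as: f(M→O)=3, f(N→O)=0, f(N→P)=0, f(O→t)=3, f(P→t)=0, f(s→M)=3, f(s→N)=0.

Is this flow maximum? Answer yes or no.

Residual path s→N→P→t has bottleneck 4 > 0.
Pushing 4 along it raises the flow to 7, so the given flow is not maximum.

No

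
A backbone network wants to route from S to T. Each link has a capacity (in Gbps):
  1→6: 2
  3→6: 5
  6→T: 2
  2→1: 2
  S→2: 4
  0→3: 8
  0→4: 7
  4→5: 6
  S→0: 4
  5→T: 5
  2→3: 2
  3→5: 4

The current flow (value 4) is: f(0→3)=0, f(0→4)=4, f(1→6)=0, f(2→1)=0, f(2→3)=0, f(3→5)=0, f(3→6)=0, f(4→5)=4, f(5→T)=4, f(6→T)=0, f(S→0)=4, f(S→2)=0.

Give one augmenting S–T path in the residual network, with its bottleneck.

S→2→3→5→T, bottleneck 1

Residual along S→2→3→5→T: S→2: 4, 2→3: 2, 3→5: 4, 5→T: 1.
Bottleneck = min = 1.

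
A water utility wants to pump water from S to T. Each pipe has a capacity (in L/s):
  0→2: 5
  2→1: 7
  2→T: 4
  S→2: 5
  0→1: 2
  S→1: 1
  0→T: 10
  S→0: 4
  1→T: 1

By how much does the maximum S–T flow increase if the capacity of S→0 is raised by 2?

2

Original max flow = 9.
After raising cap(S→0), augmenting paths through that edge carry 2 more units.
New max flow = 11. Increase = 2.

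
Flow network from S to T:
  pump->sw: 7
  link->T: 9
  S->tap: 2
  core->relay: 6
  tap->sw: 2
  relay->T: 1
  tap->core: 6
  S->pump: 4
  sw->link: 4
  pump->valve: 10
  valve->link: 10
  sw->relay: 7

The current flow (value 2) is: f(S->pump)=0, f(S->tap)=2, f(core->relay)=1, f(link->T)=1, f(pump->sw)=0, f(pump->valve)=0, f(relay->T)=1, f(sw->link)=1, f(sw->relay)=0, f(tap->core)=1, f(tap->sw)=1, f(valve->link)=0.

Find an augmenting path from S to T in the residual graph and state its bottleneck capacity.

Residual along S->pump->sw->link->T: S->pump: 4, pump->sw: 7, sw->link: 3, link->T: 8.
Bottleneck = min = 3.

S->pump->sw->link->T, bottleneck 3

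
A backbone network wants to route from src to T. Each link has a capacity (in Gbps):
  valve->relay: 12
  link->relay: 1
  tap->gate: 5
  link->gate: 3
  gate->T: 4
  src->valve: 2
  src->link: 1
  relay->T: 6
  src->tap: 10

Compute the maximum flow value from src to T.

Augment src->tap->gate->T: bottleneck 4. Total 4.
Augment src->link->relay->T: bottleneck 1. Total 5.
Augment src->valve->relay->T: bottleneck 2. Total 7.
No augmenting path remains in the residual graph.

7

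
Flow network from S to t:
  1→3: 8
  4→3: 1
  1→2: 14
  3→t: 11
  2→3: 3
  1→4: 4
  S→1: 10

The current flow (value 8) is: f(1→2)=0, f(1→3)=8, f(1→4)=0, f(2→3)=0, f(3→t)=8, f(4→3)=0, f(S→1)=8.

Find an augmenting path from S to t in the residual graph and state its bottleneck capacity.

Residual along S→1→2→3→t: S→1: 2, 1→2: 14, 2→3: 3, 3→t: 3.
Bottleneck = min = 2.

S→1→2→3→t, bottleneck 2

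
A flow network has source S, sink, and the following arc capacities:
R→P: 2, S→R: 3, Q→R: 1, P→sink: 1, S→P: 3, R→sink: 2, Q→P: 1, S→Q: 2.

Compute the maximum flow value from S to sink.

3

Augment S→R→sink: bottleneck 2. Total 2.
Augment S→P→sink: bottleneck 1. Total 3.
No augmenting path remains in the residual graph.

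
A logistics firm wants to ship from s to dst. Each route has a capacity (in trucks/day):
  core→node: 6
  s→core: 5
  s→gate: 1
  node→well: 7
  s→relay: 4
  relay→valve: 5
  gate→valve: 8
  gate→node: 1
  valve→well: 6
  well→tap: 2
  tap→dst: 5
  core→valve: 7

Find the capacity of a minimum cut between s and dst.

2

Max flow = 2 (via 1 augmenting path).
In the residual at optimum, the set reachable from s is {core, gate, node, relay, s, valve, well}.
Cut edges: well→tap (cap 2). Sum = 2.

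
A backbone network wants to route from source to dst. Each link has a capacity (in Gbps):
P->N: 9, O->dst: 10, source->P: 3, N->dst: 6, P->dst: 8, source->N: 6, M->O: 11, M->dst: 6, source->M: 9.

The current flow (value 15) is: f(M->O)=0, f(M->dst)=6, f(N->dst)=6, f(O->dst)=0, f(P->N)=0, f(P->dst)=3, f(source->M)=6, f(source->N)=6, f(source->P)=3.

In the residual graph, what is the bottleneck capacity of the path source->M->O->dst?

Residual capacities along the path: source->M: 3, M->O: 11, O->dst: 10.
Minimum is 3.

3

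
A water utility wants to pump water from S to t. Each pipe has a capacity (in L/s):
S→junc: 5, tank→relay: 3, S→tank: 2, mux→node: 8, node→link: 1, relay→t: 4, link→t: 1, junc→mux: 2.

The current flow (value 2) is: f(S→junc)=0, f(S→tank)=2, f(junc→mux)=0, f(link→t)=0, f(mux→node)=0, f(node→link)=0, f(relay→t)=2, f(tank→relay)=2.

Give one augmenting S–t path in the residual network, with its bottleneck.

Residual along S→junc→mux→node→link→t: S→junc: 5, junc→mux: 2, mux→node: 8, node→link: 1, link→t: 1.
Bottleneck = min = 1.

S→junc→mux→node→link→t, bottleneck 1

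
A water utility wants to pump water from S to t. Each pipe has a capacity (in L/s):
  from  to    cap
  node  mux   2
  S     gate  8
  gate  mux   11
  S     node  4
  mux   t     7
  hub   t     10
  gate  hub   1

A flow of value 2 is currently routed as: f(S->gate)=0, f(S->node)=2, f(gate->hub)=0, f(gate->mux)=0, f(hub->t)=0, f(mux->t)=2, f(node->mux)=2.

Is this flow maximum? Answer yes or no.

No

Residual path S->gate->mux->t has bottleneck 5 > 0.
Pushing 5 along it raises the flow to 7, so the given flow is not maximum.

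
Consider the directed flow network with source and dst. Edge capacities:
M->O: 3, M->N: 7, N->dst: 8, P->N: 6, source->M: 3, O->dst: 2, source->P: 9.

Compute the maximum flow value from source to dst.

9

Augment source->P->N->dst: bottleneck 6. Total 6.
Augment source->M->N->dst: bottleneck 2. Total 8.
Augment source->M->O->dst: bottleneck 1. Total 9.
No augmenting path remains in the residual graph.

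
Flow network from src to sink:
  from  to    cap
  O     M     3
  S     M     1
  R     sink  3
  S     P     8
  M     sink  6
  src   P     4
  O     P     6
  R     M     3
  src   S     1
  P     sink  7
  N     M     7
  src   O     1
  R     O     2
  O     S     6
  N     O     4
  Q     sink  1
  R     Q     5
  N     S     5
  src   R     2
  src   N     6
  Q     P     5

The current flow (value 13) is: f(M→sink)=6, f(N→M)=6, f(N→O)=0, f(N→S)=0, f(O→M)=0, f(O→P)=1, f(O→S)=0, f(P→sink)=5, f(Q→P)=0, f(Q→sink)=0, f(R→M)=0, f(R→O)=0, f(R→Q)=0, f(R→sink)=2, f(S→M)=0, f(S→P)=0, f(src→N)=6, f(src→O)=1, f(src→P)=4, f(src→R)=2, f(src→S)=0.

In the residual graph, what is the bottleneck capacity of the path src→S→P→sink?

Residual capacities along the path: src→S: 1, S→P: 8, P→sink: 2.
Minimum is 1.

1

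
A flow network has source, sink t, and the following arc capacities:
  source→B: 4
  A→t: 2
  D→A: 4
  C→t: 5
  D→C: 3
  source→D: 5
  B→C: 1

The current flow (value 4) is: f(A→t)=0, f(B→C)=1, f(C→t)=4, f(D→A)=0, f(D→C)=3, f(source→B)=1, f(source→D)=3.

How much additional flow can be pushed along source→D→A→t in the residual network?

Residual capacities along the path: source→D: 2, D→A: 4, A→t: 2.
Minimum is 2.

2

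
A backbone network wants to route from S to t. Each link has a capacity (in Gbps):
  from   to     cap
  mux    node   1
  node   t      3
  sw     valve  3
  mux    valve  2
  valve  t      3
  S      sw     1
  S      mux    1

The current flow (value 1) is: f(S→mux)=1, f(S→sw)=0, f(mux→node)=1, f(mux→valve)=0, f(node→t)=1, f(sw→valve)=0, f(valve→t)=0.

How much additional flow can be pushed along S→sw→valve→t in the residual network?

1

Residual capacities along the path: S→sw: 1, sw→valve: 3, valve→t: 3.
Minimum is 1.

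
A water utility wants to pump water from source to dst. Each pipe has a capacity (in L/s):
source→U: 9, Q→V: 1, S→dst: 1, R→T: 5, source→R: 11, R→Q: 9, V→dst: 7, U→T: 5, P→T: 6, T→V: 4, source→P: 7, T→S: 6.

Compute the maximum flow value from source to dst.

6

Augment source→R→Q→V→dst: bottleneck 1. Total 1.
Augment source→R→T→V→dst: bottleneck 4. Total 5.
Augment source→R→T→S→dst: bottleneck 1. Total 6.
No augmenting path remains in the residual graph.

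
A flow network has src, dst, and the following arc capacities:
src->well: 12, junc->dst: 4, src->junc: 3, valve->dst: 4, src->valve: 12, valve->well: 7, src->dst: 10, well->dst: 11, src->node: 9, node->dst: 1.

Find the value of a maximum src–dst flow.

29

Augment src->dst: bottleneck 10. Total 10.
Augment src->valve->dst: bottleneck 4. Total 14.
Augment src->node->dst: bottleneck 1. Total 15.
Augment src->well->dst: bottleneck 11. Total 26.
Augment src->junc->dst: bottleneck 3. Total 29.
No augmenting path remains in the residual graph.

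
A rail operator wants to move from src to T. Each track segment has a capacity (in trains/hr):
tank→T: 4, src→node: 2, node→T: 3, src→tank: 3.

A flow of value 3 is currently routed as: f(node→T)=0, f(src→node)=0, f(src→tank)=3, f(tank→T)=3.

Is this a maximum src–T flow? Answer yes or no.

No

Residual path src→node→T has bottleneck 2 > 0.
Pushing 2 along it raises the flow to 5, so the given flow is not maximum.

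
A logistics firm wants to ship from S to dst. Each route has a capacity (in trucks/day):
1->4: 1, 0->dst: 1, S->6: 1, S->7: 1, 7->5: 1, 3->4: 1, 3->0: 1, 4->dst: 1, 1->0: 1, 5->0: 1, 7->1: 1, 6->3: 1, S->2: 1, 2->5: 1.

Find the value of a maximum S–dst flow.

2

Augment S->7->1->4->dst: bottleneck 1. Total 1.
Augment S->2->5->0->dst: bottleneck 1. Total 2.
No augmenting path remains in the residual graph.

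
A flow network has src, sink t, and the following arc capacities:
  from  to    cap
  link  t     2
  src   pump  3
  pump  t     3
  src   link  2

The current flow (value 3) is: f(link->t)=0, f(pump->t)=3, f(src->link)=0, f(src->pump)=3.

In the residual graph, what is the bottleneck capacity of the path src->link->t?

Residual capacities along the path: src->link: 2, link->t: 2.
Minimum is 2.

2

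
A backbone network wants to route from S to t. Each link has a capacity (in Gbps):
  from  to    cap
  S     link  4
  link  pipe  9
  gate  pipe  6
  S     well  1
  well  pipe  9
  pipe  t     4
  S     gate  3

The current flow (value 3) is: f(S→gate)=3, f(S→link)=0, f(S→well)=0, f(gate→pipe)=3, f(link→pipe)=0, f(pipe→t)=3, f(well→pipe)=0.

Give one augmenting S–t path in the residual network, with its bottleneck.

Residual along S→well→pipe→t: S→well: 1, well→pipe: 9, pipe→t: 1.
Bottleneck = min = 1.

S→well→pipe→t, bottleneck 1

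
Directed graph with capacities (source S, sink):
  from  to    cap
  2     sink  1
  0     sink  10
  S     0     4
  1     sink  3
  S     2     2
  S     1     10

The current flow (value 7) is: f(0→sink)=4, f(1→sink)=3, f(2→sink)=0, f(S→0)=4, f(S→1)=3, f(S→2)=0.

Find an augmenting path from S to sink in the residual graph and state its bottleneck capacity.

S→2→sink, bottleneck 1

Residual along S→2→sink: S→2: 2, 2→sink: 1.
Bottleneck = min = 1.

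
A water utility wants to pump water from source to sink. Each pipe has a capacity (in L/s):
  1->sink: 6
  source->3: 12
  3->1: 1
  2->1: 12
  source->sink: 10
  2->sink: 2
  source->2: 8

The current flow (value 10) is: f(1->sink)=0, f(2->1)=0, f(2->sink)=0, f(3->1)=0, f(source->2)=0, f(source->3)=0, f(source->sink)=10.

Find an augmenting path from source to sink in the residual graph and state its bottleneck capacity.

Residual along source->2->sink: source->2: 8, 2->sink: 2.
Bottleneck = min = 2.

source->2->sink, bottleneck 2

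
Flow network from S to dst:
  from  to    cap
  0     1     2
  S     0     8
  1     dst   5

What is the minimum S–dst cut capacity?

2

Max flow = 2 (via 1 augmenting path).
In the residual at optimum, the set reachable from S is {0, S}.
Cut edges: 0→1 (cap 2). Sum = 2.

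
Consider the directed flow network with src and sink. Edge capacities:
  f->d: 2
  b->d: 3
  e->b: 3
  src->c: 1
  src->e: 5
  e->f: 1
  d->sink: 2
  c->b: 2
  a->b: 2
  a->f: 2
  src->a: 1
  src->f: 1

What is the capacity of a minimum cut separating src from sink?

Max flow = 2 (via 2 augmenting paths).
In the residual at optimum, the set reachable from src is {a, b, c, d, e, f, src}.
Cut edges: d->sink (cap 2). Sum = 2.

2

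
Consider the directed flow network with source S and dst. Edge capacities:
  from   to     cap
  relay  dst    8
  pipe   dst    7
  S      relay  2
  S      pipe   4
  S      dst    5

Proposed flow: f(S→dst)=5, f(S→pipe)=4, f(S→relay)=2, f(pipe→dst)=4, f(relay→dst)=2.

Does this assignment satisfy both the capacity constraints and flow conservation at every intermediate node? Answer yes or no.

Every edge has 0 ≤ f(e) ≤ cap(e).
At each intermediate node, inflow equals outflow.

Yes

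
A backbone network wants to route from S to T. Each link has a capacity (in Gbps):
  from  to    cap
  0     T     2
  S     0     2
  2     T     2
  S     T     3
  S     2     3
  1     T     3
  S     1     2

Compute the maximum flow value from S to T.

Augment S->T: bottleneck 3. Total 3.
Augment S->0->T: bottleneck 2. Total 5.
Augment S->2->T: bottleneck 2. Total 7.
Augment S->1->T: bottleneck 2. Total 9.
No augmenting path remains in the residual graph.

9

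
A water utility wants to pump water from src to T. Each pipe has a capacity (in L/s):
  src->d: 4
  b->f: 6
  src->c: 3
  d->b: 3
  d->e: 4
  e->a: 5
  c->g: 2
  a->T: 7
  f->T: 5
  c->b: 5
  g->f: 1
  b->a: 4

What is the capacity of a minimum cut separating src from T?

7

Max flow = 7 (via 5 augmenting paths).
In the residual at optimum, the set reachable from src is {src}.
Cut edges: src->c (cap 3), src->d (cap 4). Sum = 7.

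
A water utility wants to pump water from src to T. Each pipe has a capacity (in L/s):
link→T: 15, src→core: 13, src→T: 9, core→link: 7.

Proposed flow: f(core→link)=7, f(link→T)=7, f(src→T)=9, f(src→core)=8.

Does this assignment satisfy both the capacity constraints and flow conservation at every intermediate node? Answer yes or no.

No

Conservation fails at core: inflow 8 ≠ outflow 7.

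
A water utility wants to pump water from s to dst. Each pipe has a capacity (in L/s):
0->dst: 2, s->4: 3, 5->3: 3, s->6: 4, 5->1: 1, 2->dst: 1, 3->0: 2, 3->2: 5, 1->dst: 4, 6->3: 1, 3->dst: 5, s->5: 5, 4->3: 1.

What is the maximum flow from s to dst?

6

Augment s->4->3->dst: bottleneck 1. Total 1.
Augment s->5->3->dst: bottleneck 3. Total 4.
Augment s->5->1->dst: bottleneck 1. Total 5.
Augment s->6->3->dst: bottleneck 1. Total 6.
No augmenting path remains in the residual graph.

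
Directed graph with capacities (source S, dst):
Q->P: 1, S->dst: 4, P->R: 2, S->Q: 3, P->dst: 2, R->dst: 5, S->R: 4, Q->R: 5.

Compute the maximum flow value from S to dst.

Augment S->dst: bottleneck 4. Total 4.
Augment S->R->dst: bottleneck 4. Total 8.
Augment S->Q->P->dst: bottleneck 1. Total 9.
Augment S->Q->R->dst: bottleneck 1. Total 10.
No augmenting path remains in the residual graph.

10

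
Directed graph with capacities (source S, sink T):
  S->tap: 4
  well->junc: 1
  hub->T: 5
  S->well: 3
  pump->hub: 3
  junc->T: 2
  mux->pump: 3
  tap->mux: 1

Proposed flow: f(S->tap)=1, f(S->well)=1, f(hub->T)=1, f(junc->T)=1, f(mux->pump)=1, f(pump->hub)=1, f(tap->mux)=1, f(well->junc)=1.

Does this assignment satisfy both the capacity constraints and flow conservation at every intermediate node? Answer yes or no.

Yes

Every edge has 0 ≤ f(e) ≤ cap(e).
At each intermediate node, inflow equals outflow.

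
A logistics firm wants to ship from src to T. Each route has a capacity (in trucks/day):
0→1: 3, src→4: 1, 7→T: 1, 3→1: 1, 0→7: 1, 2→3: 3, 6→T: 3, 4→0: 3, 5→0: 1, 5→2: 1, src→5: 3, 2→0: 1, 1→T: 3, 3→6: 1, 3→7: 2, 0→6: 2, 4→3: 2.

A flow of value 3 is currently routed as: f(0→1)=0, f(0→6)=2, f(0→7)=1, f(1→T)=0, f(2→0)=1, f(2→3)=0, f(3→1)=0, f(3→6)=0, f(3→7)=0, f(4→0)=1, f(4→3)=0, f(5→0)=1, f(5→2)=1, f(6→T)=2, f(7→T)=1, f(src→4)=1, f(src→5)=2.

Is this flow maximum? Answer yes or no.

Yes

Residual reachable from src: {5, src}; T is not reachable.
Saturated cut: src→4, 5→2, 5→0 with total capacity 3 = current flow value. Flow is maximum.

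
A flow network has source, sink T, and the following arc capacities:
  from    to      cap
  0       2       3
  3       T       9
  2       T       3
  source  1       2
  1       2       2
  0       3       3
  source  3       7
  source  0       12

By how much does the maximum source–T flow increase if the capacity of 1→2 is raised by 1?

Original max flow = 12.
Edge 1→2 does not cross the min cut (source side {0, 1, 2, 3, source}), so extra capacity there cannot help.
New max flow = 12. Increase = 0.

0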